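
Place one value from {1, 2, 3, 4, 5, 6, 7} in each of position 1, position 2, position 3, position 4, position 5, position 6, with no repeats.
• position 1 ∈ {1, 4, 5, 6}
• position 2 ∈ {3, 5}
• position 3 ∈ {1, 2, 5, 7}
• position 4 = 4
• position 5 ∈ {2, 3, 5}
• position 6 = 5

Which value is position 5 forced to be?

position 4 must be 4 (only option left). Remove 4 from position 1.
position 6's domain is down to {5}, so position 6 = 5. Eliminate 5 elsewhere: position 1, position 2, position 3, position 5.
That leaves position 2 = 3. Remove 3 from position 5.
So position 5 = 2.

2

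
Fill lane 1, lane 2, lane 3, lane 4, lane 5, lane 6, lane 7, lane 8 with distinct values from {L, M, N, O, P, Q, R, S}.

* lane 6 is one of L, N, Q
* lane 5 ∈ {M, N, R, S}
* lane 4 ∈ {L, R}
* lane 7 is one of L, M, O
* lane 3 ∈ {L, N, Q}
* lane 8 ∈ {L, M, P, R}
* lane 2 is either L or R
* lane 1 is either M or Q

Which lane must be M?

The 8 variables together cover exactly {L, M, N, O, P, Q, R, S} — 8 values for 8 variables — and O appears only in lane 7's list, so lane 7 = O.
Among the 7 still-open variables, P fits only lane 8 (and all 7 values in {L, M, N, P, Q, R, S} must be used), so lane 8 = P.
The 6 still-open variables draw from only 6 values {L, M, N, Q, R, S}, so each is used; only lane 5 can be S, hence lane 5 = S.
The 5 still-open variables together cover exactly {L, M, N, Q, R} — 5 values for 5 variables — and M appears only in lane 1's list, so lane 1 = M.

lane 1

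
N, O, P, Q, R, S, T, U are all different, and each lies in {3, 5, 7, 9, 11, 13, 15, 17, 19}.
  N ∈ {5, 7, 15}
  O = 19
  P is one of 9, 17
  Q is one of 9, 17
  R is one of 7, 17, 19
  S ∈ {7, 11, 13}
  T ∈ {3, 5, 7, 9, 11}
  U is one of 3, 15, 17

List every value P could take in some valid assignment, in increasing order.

9, 17

O's domain is down to {19}, so O = 19. So R can't be 19.
P and Q share exactly the 2 values {9, 17}; by pigeonhole those values go to them, so strike 9, 17 from R, T, U.
That leaves R = 7. Strike 7 from N, S, T.
No further eliminations apply; P can still be any of 9, 17.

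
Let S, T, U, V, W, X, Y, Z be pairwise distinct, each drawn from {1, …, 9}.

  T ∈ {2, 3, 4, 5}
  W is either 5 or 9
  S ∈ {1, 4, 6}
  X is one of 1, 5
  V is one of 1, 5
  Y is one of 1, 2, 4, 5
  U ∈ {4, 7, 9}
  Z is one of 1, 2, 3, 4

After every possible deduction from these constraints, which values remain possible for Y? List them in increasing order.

The 8 variables draw from only 8 values {1, 2, 3, 4, 5, 6, 7, 9}, so each is used; only S can be 6, hence S = 6.
The 7 still-open variables draw from only 7 values {1, 2, 3, 4, 5, 7, 9}, so each is used; only U can be 7, hence U = 7.
The 6 still-open variables together cover exactly {1, 2, 3, 4, 5, 9} — 6 values for 6 variables — and 9 appears only in W's list, so W = 9.
V and X share exactly the 2 values {1, 5}; by pigeonhole those values go to them, so strike 1, 5 from T, Y, Z.
No further eliminations apply; Y can still be any of 2, 4.

2, 4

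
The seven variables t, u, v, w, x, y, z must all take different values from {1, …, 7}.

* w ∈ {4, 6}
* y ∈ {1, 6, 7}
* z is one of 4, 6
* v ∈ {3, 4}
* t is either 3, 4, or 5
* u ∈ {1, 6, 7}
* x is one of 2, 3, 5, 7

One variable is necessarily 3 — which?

v

The 7 variables together cover exactly {1, 2, 3, 4, 5, 6, 7} — 7 values for 7 variables — and 2 appears only in x's list, so x = 2.
The 6 still-open variables draw from only 6 values {1, 3, 4, 5, 6, 7}, so each is used; only t can be 5, hence t = 5.
Among the 5 still-open variables, 3 fits only v (and all 5 values in {1, 3, 4, 6, 7} must be used), so v = 3.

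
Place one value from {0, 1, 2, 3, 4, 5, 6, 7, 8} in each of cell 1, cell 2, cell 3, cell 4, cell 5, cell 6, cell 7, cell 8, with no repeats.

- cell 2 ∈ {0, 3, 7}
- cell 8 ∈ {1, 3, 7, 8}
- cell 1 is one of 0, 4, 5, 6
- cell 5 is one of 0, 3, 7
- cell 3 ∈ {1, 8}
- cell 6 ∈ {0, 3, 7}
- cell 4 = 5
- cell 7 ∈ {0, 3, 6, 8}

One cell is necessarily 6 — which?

cell 4 must be 5 (only option left). Eliminate 5 elsewhere: cell 1.
The 7 still-open variables draw from only 7 values {0, 1, 3, 4, 6, 7, 8}, so each is used; only cell 1 can be 4, hence cell 1 = 4.
Among the 6 still-open variables, 6 fits only cell 7 (and all 6 values in {0, 1, 3, 6, 7, 8} must be used), so cell 7 = 6.

cell 7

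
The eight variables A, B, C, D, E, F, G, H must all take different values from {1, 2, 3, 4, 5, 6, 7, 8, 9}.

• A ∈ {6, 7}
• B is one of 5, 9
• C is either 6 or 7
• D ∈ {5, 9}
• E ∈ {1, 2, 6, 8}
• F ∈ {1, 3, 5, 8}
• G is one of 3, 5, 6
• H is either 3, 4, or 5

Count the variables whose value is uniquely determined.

2

A and C between them cover only {6, 7} — a naked pair. Remove those values from E, G.
B and D between them cover only {5, 9} — a naked pair. Remove those values from F, G, H.
G's domain is down to {3}, so G = 3. Remove 3 from F, H.
That leaves H = 4.
Determined: G=3, H=4. The other variables each still have more than one consistent value. That makes 2.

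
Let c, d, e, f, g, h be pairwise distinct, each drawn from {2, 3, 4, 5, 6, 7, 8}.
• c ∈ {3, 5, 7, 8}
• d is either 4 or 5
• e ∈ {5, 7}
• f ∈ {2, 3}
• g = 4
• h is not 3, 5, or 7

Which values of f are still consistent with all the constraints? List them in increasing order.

g must be 4 (only option left). Remove 4 from d, h.
d has just one choice, so d = 5. So c, e can't be 5.
e's domain is down to {7}, so e = 7. Eliminate 7 elsewhere: c.
No further eliminations apply; f can still be any of 2, 3.

2, 3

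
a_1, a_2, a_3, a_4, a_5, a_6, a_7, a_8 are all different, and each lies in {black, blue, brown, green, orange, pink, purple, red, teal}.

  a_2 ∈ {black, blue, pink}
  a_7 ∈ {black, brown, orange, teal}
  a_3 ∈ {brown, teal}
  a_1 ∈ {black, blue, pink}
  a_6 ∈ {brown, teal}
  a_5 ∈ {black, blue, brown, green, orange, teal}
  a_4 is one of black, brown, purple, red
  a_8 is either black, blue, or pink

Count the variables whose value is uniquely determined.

a_3 and a_6 between them cover only {brown, teal} — a naked pair. Remove those values from a_4, a_5, a_7.
The 3 variables a_1, a_2, a_8 are confined to {black, blue, pink}, which locks those values in; drop them from a_4, a_5, a_7.
That leaves a_7 = orange. So a_5 can't be orange.
That leaves a_5 = green.
Determined: a_5=green, a_7=orange. The other variables each still have more than one consistent value. That makes 2.

2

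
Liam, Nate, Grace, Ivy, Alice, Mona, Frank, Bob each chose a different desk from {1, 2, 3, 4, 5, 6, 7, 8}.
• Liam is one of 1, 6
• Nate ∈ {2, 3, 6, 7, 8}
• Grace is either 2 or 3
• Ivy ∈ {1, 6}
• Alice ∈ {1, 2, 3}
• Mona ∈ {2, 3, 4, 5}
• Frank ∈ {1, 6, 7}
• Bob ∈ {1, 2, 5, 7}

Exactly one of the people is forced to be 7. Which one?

The 8 variables together cover exactly {1, 2, 3, 4, 5, 6, 7, 8} — 8 values for 8 variables — and 4 appears only in Mona's list, so Mona = 4.
Among the 7 still-open variables, 5 fits only Bob (and all 7 values in {1, 2, 3, 5, 6, 7, 8} must be used), so Bob = 5.
The 6 still-open variables together cover exactly {1, 2, 3, 6, 7, 8} — 6 values for 6 variables — and 8 appears only in Nate's list, so Nate = 8.
The 5 still-open variables together cover exactly {1, 2, 3, 6, 7} — 5 values for 5 variables — and 7 appears only in Frank's list, so Frank = 7.

Frank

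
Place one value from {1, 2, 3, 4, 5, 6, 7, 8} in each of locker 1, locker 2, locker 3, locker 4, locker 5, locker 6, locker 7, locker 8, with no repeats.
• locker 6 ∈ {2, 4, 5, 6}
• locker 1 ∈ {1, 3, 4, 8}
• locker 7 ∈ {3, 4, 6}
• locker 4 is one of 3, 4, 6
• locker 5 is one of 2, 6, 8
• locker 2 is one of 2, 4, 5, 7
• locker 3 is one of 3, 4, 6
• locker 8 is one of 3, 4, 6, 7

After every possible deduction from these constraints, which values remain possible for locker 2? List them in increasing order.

The 8 variables together cover exactly {1, 2, 3, 4, 5, 6, 7, 8} — 8 values for 8 variables — and 1 appears only in locker 1's list, so locker 1 = 1.
The 7 still-open variables draw from only 7 values {2, 3, 4, 5, 6, 7, 8}, so each is used; only locker 5 can be 8, hence locker 5 = 8.
The 3 variables locker 3, locker 4, locker 7 are confined to {3, 4, 6}, which locks those values in; drop them from locker 2, locker 6, locker 8.
That leaves locker 8 = 7. Eliminate 7 elsewhere: locker 2.
No further eliminations apply; locker 2 can still be any of 2, 5.

2, 5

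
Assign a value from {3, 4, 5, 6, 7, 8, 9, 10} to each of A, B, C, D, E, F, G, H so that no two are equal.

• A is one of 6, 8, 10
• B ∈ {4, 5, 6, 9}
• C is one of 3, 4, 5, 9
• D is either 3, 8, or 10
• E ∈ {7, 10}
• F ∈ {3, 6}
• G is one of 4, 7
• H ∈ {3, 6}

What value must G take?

F and H between them cover only {3, 6} — a naked pair. Remove those values from A, B, C, D.
The 2 variables A and D are confined to {8, 10}, which locks those values in; drop them from E.
E must be 7 (only option left). Eliminate 7 elsewhere: G.
So G = 4.

4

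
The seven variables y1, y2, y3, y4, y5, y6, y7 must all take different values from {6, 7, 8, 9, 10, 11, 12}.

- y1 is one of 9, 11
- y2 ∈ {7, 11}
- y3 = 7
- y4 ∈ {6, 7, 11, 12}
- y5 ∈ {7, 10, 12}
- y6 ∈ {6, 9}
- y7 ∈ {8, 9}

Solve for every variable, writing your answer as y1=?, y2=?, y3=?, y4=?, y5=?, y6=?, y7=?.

y3 must be 7 (only option left). Remove 7 from y2, y4, y5.
y2 has just one choice, so y2 = 11. Strike 11 from y1, y4.
y1 must be 9 (only option left). Remove 9 from y6, y7.
y6 has just one choice, so y6 = 6. Eliminate 6 elsewhere: y4.
y7 has just one choice, so y7 = 8.
y4's domain is down to {12}, so y4 = 12. So y5 can't be 12.
y5's domain is down to {10}, so y5 = 10.

y1=9, y2=11, y3=7, y4=12, y5=10, y6=6, y7=8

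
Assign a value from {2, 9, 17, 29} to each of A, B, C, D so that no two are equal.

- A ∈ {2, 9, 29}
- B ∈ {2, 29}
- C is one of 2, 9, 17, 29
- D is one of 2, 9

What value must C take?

The 4 variables together cover exactly {2, 9, 17, 29} — 4 values for 4 variables — and 17 appears only in C's list, so C = 17.

17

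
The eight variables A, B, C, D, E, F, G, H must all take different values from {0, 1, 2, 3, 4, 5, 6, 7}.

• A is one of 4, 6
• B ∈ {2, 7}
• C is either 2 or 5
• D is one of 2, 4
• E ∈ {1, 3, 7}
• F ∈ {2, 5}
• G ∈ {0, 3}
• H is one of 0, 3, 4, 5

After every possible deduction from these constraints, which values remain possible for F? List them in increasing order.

2, 5

Among the 8 variables, 1 fits only E (and all 8 values in {0, 1, 2, 3, 4, 5, 6, 7} must be used), so E = 1.
Among the 7 still-open variables, 6 fits only A (and all 7 values in {0, 2, 3, 4, 5, 6, 7} must be used), so A = 6.
Among the 6 still-open variables, 7 fits only B (and all 6 values in {0, 2, 3, 4, 5, 7} must be used), so B = 7.
The 2 variables C and F are confined to {2, 5}, which locks those values in; drop them from D, H.
That leaves D = 4. Remove 4 from H.
No further eliminations apply; F can still be any of 2, 5.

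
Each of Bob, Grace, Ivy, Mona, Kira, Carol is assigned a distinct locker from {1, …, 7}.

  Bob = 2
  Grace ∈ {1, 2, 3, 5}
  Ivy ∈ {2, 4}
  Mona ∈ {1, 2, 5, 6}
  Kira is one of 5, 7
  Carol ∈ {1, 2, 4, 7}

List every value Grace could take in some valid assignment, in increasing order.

Bob has just one choice, so Bob = 2. Eliminate 2 elsewhere: Grace, Ivy, Mona, Carol.
That leaves Ivy = 4. Strike 4 from Carol.
No further eliminations apply; Grace can still be any of 1, 3, 5.

1, 3, 5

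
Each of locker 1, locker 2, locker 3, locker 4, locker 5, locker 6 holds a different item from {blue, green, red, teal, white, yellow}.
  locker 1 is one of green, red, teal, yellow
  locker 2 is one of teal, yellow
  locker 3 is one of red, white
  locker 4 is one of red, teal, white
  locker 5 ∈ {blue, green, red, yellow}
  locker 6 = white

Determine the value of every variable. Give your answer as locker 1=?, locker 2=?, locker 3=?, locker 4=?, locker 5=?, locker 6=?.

locker 6's domain is down to {white}, so locker 6 = white. Remove white from locker 3, locker 4.
locker 3's domain is down to {red}, so locker 3 = red. Remove red from locker 1, locker 4, locker 5.
locker 4's domain is down to {teal}, so locker 4 = teal. So locker 1, locker 2 can't be teal.
locker 2 has just one choice, so locker 2 = yellow. So locker 1, locker 5 can't be yellow.
That leaves locker 1 = green. Eliminate green elsewhere: locker 5.
locker 5's domain is down to {blue}, so locker 5 = blue.

locker 1=green, locker 2=yellow, locker 3=red, locker 4=teal, locker 5=blue, locker 6=white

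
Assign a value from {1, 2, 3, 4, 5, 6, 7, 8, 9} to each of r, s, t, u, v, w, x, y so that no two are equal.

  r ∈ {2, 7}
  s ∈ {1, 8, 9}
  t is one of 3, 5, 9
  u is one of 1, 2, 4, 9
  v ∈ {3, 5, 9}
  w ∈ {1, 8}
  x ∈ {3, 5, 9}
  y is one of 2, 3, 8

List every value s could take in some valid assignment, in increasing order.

1, 8

Among the 8 variables, 4 fits only u (and all 8 values in {1, 2, 3, 4, 5, 7, 8, 9} must be used), so u = 4.
The 7 still-open variables together cover exactly {1, 2, 3, 5, 7, 8, 9} — 7 values for 7 variables — and 7 appears only in r's list, so r = 7.
The 6 still-open variables together cover exactly {1, 2, 3, 5, 8, 9} — 6 values for 6 variables — and 2 appears only in y's list, so y = 2.
t, v, x share exactly the 3 values {3, 5, 9}; by pigeonhole those values go to them, so strike 3, 5, 9 from s.
No further eliminations apply; s can still be any of 1, 8.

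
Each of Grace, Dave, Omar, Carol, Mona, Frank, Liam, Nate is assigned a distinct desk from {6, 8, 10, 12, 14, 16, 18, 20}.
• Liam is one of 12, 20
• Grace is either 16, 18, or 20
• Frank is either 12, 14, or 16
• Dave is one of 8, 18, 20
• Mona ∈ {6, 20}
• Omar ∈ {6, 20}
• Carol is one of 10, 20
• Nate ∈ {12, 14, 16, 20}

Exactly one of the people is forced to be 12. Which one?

Liam

The 8 variables together cover exactly {6, 8, 10, 12, 14, 16, 18, 20} — 8 values for 8 variables — and 8 appears only in Dave's list, so Dave = 8.
The 7 still-open variables draw from only 7 values {6, 10, 12, 14, 16, 18, 20}, so each is used; only Carol can be 10, hence Carol = 10.
The 6 still-open variables draw from only 6 values {6, 12, 14, 16, 18, 20}, so each is used; only Grace can be 18, hence Grace = 18.
The 2 variables Omar and Mona are confined to {6, 20}, which locks those values in; drop them from Liam, Nate.
So 12 goes to Liam.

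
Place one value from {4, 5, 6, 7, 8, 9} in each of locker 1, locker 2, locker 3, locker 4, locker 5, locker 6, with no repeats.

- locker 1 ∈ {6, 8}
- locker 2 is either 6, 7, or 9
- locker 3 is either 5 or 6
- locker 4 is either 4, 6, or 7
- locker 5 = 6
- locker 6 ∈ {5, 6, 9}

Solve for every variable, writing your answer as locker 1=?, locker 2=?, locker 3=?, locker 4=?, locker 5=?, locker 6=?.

locker 5 has just one choice, so locker 5 = 6. Eliminate 6 elsewhere: locker 1, locker 2, locker 3, locker 4, locker 6.
That leaves locker 1 = 8.
locker 3's domain is down to {5}, so locker 3 = 5. Strike 5 from locker 6.
locker 6 has just one choice, so locker 6 = 9. So locker 2 can't be 9.
locker 2 must be 7 (only option left). Strike 7 from locker 4.
locker 4's domain is down to {4}, so locker 4 = 4.

locker 1=8, locker 2=7, locker 3=5, locker 4=4, locker 5=6, locker 6=9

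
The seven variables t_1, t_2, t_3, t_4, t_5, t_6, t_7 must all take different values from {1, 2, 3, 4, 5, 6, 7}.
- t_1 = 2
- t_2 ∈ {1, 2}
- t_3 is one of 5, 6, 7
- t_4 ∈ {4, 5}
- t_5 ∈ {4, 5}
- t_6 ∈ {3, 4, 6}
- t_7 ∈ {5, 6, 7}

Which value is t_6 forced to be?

t_1's domain is down to {2}, so t_1 = 2. Eliminate 2 elsewhere: t_2.
t_2 has just one choice, so t_2 = 1.
The 5 still-open variables together cover exactly {3, 4, 5, 6, 7} — 5 values for 5 variables — and 3 appears only in t_6's list, so t_6 = 3.

3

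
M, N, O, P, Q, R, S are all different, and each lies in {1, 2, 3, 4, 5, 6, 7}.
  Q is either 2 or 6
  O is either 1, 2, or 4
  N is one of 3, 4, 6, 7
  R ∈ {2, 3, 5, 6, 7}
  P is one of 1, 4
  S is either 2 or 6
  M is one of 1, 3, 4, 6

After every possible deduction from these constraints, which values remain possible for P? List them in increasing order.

1, 4

The 7 variables together cover exactly {1, 2, 3, 4, 5, 6, 7} — 7 values for 7 variables — and 5 appears only in R's list, so R = 5.
The 6 still-open variables together cover exactly {1, 2, 3, 4, 6, 7} — 6 values for 6 variables — and 7 appears only in N's list, so N = 7.
The 5 still-open variables together cover exactly {1, 2, 3, 4, 6} — 5 values for 5 variables — and 3 appears only in M's list, so M = 3.
The 2 variables Q and S are confined to {2, 6}, which locks those values in; drop them from O.
No further eliminations apply; P can still be any of 1, 4.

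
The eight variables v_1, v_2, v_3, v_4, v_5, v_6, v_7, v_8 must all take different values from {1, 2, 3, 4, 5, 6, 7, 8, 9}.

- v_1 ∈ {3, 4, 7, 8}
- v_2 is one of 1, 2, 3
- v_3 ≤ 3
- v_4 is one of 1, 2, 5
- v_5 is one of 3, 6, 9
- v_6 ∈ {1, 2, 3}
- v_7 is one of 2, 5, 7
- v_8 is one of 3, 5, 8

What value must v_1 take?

v_2, v_3, v_6 share exactly the 3 values {1, 2, 3}; by pigeonhole those values go to them, so strike 1, 2, 3 from v_1, v_4, v_5, v_7, v_8.
v_4 has just one choice, so v_4 = 5. So v_7, v_8 can't be 5.
That leaves v_7 = 7. Remove 7 from v_1.
That leaves v_8 = 8. Strike 8 from v_1.
So v_1 = 4.

4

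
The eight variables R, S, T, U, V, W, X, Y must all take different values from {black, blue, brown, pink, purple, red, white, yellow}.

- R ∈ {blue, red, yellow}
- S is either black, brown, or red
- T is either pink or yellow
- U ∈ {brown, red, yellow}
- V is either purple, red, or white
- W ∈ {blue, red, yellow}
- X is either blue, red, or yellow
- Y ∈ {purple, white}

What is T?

The 8 variables together cover exactly {black, blue, brown, pink, purple, red, white, yellow} — 8 values for 8 variables — and black appears only in S's list, so S = black.
The 7 still-open variables draw from only 7 values {blue, brown, pink, purple, red, white, yellow}, so each is used; only U can be brown, hence U = brown.
The 6 still-open variables together cover exactly {blue, pink, purple, red, white, yellow} — 6 values for 6 variables — and pink appears only in T's list, so T = pink.

pink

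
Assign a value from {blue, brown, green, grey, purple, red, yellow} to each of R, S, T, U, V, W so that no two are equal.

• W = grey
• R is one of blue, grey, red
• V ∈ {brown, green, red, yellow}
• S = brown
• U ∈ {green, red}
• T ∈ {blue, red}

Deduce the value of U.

S has just one choice, so S = brown. Strike brown from V.
W must be grey (only option left). Remove grey from R.
The 4 still-open variables draw from only 4 values {blue, green, red, yellow}, so each is used; only V can be yellow, hence V = yellow.
Among the 3 still-open variables, green fits only U (and all 3 values in {blue, green, red} must be used), so U = green.

green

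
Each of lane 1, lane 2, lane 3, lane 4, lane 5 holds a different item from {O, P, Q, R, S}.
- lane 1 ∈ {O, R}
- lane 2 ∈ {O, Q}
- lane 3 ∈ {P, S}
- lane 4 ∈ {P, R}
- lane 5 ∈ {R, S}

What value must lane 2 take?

Q

The 5 variables draw from only 5 values {O, P, Q, R, S}, so each is used; only lane 2 can be Q, hence lane 2 = Q.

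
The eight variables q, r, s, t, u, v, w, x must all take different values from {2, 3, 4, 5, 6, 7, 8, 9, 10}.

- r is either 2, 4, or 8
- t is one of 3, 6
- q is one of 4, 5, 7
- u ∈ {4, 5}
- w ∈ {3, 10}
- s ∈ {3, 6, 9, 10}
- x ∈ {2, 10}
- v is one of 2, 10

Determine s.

9

v and x share exactly the 2 values {2, 10}; by pigeonhole those values go to them, so strike 2, 10 from r, s, w.
w must be 3 (only option left). So s, t can't be 3.
That leaves t = 6. Remove 6 from s.
So s = 9.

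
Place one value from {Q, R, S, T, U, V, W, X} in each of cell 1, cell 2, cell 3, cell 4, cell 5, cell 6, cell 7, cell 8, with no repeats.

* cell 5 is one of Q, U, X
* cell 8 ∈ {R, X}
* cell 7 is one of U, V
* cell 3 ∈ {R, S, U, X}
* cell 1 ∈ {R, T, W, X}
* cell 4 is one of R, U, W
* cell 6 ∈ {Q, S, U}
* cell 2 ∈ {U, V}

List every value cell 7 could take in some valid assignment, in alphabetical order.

U, V

The 8 variables draw from only 8 values {Q, R, S, T, U, V, W, X}, so each is used; only cell 1 can be T, hence cell 1 = T.
The 7 still-open variables together cover exactly {Q, R, S, U, V, W, X} — 7 values for 7 variables — and W appears only in cell 4's list, so cell 4 = W.
The 2 variables cell 2 and cell 7 are confined to {U, V}, which locks those values in; drop them from cell 3, cell 5, cell 6.
No further eliminations apply; cell 7 can still be any of U, V.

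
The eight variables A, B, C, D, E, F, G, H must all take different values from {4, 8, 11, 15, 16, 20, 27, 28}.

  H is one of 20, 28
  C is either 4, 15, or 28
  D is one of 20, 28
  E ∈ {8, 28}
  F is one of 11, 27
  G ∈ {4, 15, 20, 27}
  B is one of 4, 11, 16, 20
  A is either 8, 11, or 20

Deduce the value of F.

27

The 8 variables draw from only 8 values {4, 8, 11, 15, 16, 20, 27, 28}, so each is used; only B can be 16, hence B = 16.
The 2 variables D and H are confined to {20, 28}, which locks those values in; drop them from A, C, E, G.
E must be 8 (only option left). So A can't be 8.
A's domain is down to {11}, so A = 11. Strike 11 from F.
So F = 27.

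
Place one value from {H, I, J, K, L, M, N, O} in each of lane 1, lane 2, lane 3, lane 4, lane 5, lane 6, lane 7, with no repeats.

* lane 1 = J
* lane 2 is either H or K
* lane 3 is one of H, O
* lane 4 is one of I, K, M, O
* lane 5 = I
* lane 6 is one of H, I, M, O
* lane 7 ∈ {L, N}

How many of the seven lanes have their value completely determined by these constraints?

2

lane 1 must be J (only option left).
lane 5 must be I (only option left). Eliminate I elsewhere: lane 4, lane 6.
Determined: lane 1=J, lane 5=I. The other lanes each still have more than one consistent value. That makes 2.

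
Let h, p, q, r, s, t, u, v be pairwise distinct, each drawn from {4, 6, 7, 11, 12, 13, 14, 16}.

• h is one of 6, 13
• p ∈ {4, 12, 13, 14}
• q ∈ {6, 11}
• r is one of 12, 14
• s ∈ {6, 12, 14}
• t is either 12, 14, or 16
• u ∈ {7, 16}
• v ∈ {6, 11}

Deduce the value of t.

16

The 8 variables together cover exactly {4, 6, 7, 11, 12, 13, 14, 16} — 8 values for 8 variables — and 4 appears only in p's list, so p = 4.
The 7 still-open variables together cover exactly {6, 7, 11, 12, 13, 14, 16} — 7 values for 7 variables — and 7 appears only in u's list, so u = 7.
The 6 still-open variables together cover exactly {6, 11, 12, 13, 14, 16} — 6 values for 6 variables — and 13 appears only in h's list, so h = 13.
Among the 5 still-open variables, 16 fits only t (and all 5 values in {6, 11, 12, 14, 16} must be used), so t = 16.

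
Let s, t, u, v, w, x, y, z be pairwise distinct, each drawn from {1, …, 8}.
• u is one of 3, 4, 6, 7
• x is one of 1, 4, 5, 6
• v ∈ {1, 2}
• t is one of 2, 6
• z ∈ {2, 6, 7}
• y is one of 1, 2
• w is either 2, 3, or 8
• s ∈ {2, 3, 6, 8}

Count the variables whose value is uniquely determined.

4

The 8 variables together cover exactly {1, 2, 3, 4, 5, 6, 7, 8} — 8 values for 8 variables — and 5 appears only in x's list, so x = 5.
The 7 still-open variables draw from only 7 values {1, 2, 3, 4, 6, 7, 8}, so each is used; only u can be 4, hence u = 4.
Among the 6 still-open variables, 7 fits only z (and all 6 values in {1, 2, 3, 6, 7, 8} must be used), so z = 7.
The 2 variables v and y are confined to {1, 2}, which locks those values in; drop them from s, t, w.
t's domain is down to {6}, so t = 6. Remove 6 from s.
Determined: t=6, u=4, x=5, z=7. The other variables each still have more than one consistent value. That makes 4.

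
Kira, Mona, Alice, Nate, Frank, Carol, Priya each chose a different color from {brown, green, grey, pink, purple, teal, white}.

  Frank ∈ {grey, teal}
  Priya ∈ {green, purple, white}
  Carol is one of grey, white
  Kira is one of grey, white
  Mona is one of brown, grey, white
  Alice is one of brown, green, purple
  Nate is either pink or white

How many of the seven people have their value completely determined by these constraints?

3

The 7 variables draw from only 7 values {brown, green, grey, pink, purple, teal, white}, so each is used; only Nate can be pink, hence Nate = pink.
The 6 still-open variables draw from only 6 values {brown, green, grey, purple, teal, white}, so each is used; only Frank can be teal, hence Frank = teal.
The 2 variables Kira and Carol are confined to {grey, white}, which locks those values in; drop them from Mona, Priya.
That leaves Mona = brown. Eliminate brown elsewhere: Alice.
Determined: Mona=brown, Nate=pink, Frank=teal. The other people each still have more than one consistent value. That makes 3.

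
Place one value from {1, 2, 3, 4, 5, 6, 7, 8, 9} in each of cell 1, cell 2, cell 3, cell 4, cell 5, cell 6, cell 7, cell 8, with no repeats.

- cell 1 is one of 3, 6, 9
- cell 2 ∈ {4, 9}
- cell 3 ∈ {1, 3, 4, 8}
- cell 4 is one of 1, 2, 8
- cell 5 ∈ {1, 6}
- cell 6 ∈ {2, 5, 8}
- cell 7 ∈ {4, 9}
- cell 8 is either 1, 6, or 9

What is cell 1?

The 8 variables draw from only 8 values {1, 2, 3, 4, 5, 6, 8, 9}, so each is used; only cell 6 can be 5, hence cell 6 = 5.
The 7 still-open variables draw from only 7 values {1, 2, 3, 4, 6, 8, 9}, so each is used; only cell 4 can be 2, hence cell 4 = 2.
Among the 6 still-open variables, 8 fits only cell 3 (and all 6 values in {1, 3, 4, 6, 8, 9} must be used), so cell 3 = 8.
The 5 still-open variables draw from only 5 values {1, 3, 4, 6, 9}, so each is used; only cell 1 can be 3, hence cell 1 = 3.

3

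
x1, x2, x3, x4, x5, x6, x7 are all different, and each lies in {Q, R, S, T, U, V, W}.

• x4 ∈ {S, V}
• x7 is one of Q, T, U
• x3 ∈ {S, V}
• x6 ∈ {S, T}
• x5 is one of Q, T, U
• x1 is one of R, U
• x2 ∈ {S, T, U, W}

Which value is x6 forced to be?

Among the 7 variables, R fits only x1 (and all 7 values in {Q, R, S, T, U, V, W} must be used), so x1 = R.
The 6 still-open variables together cover exactly {Q, S, T, U, V, W} — 6 values for 6 variables — and W appears only in x2's list, so x2 = W.
x3 and x4 between them cover only {S, V} — a naked pair. Remove those values from x6.
So x6 = T.

T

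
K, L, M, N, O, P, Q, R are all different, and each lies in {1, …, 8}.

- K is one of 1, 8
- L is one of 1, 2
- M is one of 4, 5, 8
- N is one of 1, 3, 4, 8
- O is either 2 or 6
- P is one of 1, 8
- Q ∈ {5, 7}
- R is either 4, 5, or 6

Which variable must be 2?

L

The 8 variables together cover exactly {1, 2, 3, 4, 5, 6, 7, 8} — 8 values for 8 variables — and 3 appears only in N's list, so N = 3.
The 7 still-open variables draw from only 7 values {1, 2, 4, 5, 6, 7, 8}, so each is used; only Q can be 7, hence Q = 7.
K and P between them cover only {1, 8} — a naked pair. Remove those values from L, M.
So 2 goes to L.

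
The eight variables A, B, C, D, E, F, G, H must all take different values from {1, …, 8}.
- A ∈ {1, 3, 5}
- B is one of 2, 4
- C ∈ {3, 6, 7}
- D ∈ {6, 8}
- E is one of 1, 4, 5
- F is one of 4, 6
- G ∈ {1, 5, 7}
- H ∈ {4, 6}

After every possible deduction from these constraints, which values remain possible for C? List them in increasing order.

The 8 variables draw from only 8 values {1, 2, 3, 4, 5, 6, 7, 8}, so each is used; only B can be 2, hence B = 2.
The 7 still-open variables draw from only 7 values {1, 3, 4, 5, 6, 7, 8}, so each is used; only D can be 8, hence D = 8.
F and H share exactly the 2 values {4, 6}; by pigeonhole those values go to them, so strike 4, 6 from C, E.
No further eliminations apply; C can still be any of 3, 7.

3, 7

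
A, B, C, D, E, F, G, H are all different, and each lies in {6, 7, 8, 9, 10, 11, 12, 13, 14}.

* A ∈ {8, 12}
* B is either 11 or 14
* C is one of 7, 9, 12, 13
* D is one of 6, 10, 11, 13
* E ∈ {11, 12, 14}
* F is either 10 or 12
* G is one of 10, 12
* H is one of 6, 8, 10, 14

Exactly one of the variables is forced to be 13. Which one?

D

F and G share exactly the 2 values {10, 12}; by pigeonhole those values go to them, so strike 10, 12 from A, C, D, E, H.
A's domain is down to {8}, so A = 8. So H can't be 8.
The 2 variables B and E are confined to {11, 14}, which locks those values in; drop them from D, H.
H's domain is down to {6}, so H = 6. Eliminate 6 elsewhere: D.
So 13 goes to D.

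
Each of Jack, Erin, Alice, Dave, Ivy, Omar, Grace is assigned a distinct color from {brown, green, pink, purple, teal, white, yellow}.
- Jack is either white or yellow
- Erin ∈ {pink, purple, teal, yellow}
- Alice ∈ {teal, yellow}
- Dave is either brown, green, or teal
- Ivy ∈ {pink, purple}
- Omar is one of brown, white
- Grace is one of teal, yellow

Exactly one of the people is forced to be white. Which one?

Jack

The 7 variables together cover exactly {brown, green, pink, purple, teal, white, yellow} — 7 values for 7 variables — and green appears only in Dave's list, so Dave = green.
Among the 6 still-open variables, brown fits only Omar (and all 6 values in {brown, pink, purple, teal, white, yellow} must be used), so Omar = brown.
The 5 still-open variables together cover exactly {pink, purple, teal, white, yellow} — 5 values for 5 variables — and white appears only in Jack's list, so Jack = white.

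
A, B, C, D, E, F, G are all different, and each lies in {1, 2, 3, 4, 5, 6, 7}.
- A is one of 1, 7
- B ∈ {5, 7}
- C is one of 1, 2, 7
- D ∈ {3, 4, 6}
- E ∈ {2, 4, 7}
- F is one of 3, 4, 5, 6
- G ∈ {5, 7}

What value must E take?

4

B and G share exactly the 2 values {5, 7}; by pigeonhole those values go to them, so strike 5, 7 from A, C, E, F.
That leaves A = 1. Strike 1 from C.
That leaves C = 2. So E can't be 2.
So E = 4.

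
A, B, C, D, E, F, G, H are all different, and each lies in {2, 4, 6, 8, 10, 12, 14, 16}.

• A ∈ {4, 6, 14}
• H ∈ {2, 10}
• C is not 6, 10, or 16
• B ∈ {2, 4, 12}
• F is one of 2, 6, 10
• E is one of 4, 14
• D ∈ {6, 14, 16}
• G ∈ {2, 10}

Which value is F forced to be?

6

The 8 variables together cover exactly {2, 4, 6, 8, 10, 12, 14, 16} — 8 values for 8 variables — and 8 appears only in C's list, so C = 8.
The 7 still-open variables together cover exactly {2, 4, 6, 10, 12, 14, 16} — 7 values for 7 variables — and 12 appears only in B's list, so B = 12.
The 6 still-open variables draw from only 6 values {2, 4, 6, 10, 14, 16}, so each is used; only D can be 16, hence D = 16.
G and H between them cover only {2, 10} — a naked pair. Remove those values from F.
So F = 6.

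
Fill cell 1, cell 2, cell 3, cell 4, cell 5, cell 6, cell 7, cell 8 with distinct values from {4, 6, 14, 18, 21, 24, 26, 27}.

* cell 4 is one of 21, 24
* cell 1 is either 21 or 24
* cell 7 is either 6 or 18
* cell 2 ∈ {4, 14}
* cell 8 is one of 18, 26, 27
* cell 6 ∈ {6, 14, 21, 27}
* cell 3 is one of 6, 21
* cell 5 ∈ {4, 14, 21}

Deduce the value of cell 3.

6

The 8 variables together cover exactly {4, 6, 14, 18, 21, 24, 26, 27} — 8 values for 8 variables — and 26 appears only in cell 8's list, so cell 8 = 26.
The 7 still-open variables draw from only 7 values {4, 6, 14, 18, 21, 24, 27}, so each is used; only cell 7 can be 18, hence cell 7 = 18.
The 6 still-open variables together cover exactly {4, 6, 14, 21, 24, 27} — 6 values for 6 variables — and 27 appears only in cell 6's list, so cell 6 = 27.
Among the 5 still-open variables, 6 fits only cell 3 (and all 5 values in {4, 6, 14, 21, 24} must be used), so cell 3 = 6.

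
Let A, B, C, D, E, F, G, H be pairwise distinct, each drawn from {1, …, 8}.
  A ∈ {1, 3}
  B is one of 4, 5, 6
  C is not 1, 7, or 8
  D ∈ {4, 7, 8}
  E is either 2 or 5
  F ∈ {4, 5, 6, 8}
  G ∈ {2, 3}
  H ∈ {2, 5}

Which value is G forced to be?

3

Among the 8 variables, 1 fits only A (and all 8 values in {1, 2, 3, 4, 5, 6, 7, 8} must be used), so A = 1.
Among the 7 still-open variables, 7 fits only D (and all 7 values in {2, 3, 4, 5, 6, 7, 8} must be used), so D = 7.
The 6 still-open variables draw from only 6 values {2, 3, 4, 5, 6, 8}, so each is used; only F can be 8, hence F = 8.
E and H between them cover only {2, 5} — a naked pair. Remove those values from B, C, G.
So G = 3.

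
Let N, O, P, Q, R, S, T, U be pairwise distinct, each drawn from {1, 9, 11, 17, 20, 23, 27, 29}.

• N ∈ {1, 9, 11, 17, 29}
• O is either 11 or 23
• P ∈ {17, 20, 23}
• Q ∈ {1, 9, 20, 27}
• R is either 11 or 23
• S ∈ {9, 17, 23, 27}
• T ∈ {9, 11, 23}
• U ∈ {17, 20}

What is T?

9

The 8 variables draw from only 8 values {1, 9, 11, 17, 20, 23, 27, 29}, so each is used; only N can be 29, hence N = 29.
Among the 7 still-open variables, 1 fits only Q (and all 7 values in {1, 9, 11, 17, 20, 23, 27} must be used), so Q = 1.
The 6 still-open variables draw from only 6 values {9, 11, 17, 20, 23, 27}, so each is used; only S can be 27, hence S = 27.
The 5 still-open variables together cover exactly {9, 11, 17, 20, 23} — 5 values for 5 variables — and 9 appears only in T's list, so T = 9.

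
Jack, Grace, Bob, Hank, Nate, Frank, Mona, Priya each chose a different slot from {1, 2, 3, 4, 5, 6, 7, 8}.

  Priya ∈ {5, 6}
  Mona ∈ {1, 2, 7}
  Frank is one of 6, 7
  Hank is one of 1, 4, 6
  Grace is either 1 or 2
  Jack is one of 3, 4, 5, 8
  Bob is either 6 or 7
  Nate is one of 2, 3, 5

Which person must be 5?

The 8 variables together cover exactly {1, 2, 3, 4, 5, 6, 7, 8} — 8 values for 8 variables — and 8 appears only in Jack's list, so Jack = 8.
The 7 still-open variables draw from only 7 values {1, 2, 3, 4, 5, 6, 7}, so each is used; only Nate can be 3, hence Nate = 3.
The 6 still-open variables together cover exactly {1, 2, 4, 5, 6, 7} — 6 values for 6 variables — and 4 appears only in Hank's list, so Hank = 4.
Among the 5 still-open variables, 5 fits only Priya (and all 5 values in {1, 2, 5, 6, 7} must be used), so Priya = 5.

Priya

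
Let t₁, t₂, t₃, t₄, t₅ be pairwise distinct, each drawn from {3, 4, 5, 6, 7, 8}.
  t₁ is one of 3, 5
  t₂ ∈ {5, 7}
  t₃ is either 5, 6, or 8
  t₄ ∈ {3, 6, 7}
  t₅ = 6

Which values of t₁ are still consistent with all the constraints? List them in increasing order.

t₅ has just one choice, so t₅ = 6. Eliminate 6 elsewhere: t₃, t₄.
The 4 still-open variables together cover exactly {3, 5, 7, 8} — 4 values for 4 variables — and 8 appears only in t₃'s list, so t₃ = 8.
No further eliminations apply; t₁ can still be any of 3, 5.

3, 5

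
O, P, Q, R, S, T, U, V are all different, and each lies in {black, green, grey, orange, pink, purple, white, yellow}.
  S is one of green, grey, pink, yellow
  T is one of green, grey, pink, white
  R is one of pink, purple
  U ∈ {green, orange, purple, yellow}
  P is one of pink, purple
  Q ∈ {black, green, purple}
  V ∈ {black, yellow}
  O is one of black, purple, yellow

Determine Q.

The 8 variables draw from only 8 values {black, green, grey, orange, pink, purple, white, yellow}, so each is used; only U can be orange, hence U = orange.
Among the 7 still-open variables, white fits only T (and all 7 values in {black, green, grey, pink, purple, white, yellow} must be used), so T = white.
The 6 still-open variables together cover exactly {black, green, grey, pink, purple, yellow} — 6 values for 6 variables — and grey appears only in S's list, so S = grey.
The 5 still-open variables draw from only 5 values {black, green, pink, purple, yellow}, so each is used; only Q can be green, hence Q = green.

green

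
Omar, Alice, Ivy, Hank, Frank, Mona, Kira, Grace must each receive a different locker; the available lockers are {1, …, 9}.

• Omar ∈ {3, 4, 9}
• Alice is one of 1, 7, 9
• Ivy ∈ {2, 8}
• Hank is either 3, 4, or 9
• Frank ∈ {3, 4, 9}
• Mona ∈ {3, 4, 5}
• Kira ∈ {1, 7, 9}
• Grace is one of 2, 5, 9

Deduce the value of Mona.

5

The 8 variables together cover exactly {1, 2, 3, 4, 5, 7, 8, 9} — 8 values for 8 variables — and 8 appears only in Ivy's list, so Ivy = 8.
The 7 still-open variables draw from only 7 values {1, 2, 3, 4, 5, 7, 9}, so each is used; only Grace can be 2, hence Grace = 2.
The 6 still-open variables together cover exactly {1, 3, 4, 5, 7, 9} — 6 values for 6 variables — and 5 appears only in Mona's list, so Mona = 5.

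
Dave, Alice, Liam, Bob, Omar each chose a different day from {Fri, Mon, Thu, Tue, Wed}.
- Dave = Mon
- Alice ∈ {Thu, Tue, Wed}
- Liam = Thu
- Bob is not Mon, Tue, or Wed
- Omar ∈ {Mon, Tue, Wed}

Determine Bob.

Fri

Dave must be Mon (only option left). Eliminate Mon elsewhere: Omar.
Liam must be Thu (only option left). So Alice, Bob can't be Thu.
So Bob = Fri.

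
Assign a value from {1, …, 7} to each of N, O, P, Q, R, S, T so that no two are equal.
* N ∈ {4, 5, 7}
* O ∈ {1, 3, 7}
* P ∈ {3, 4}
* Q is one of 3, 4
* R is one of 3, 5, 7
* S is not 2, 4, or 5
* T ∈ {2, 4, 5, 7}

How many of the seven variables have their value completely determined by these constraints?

3

The 7 variables draw from only 7 values {1, 2, 3, 4, 5, 6, 7}, so each is used; only T can be 2, hence T = 2.
The 6 still-open variables together cover exactly {1, 3, 4, 5, 6, 7} — 6 values for 6 variables — and 6 appears only in S's list, so S = 6.
The 5 still-open variables draw from only 5 values {1, 3, 4, 5, 7}, so each is used; only O can be 1, hence O = 1.
P and Q between them cover only {3, 4} — a naked pair. Remove those values from N, R.
Determined: O=1, S=6, T=2. The other variables each still have more than one consistent value. That makes 3.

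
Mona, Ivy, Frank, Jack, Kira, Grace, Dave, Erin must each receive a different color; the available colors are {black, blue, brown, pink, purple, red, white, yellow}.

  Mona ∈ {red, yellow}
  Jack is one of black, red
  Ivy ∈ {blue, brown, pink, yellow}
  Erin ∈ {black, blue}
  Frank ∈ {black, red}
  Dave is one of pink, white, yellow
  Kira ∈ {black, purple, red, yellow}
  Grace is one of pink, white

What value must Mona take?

yellow

Among the 8 variables, brown fits only Ivy (and all 8 values in {black, blue, brown, pink, purple, red, white, yellow} must be used), so Ivy = brown.
Among the 7 still-open variables, blue fits only Erin (and all 7 values in {black, blue, pink, purple, red, white, yellow} must be used), so Erin = blue.
The 6 still-open variables together cover exactly {black, pink, purple, red, white, yellow} — 6 values for 6 variables — and purple appears only in Kira's list, so Kira = purple.
Frank and Jack share exactly the 2 values {black, red}; by pigeonhole those values go to them, so strike black, red from Mona.
So Mona = yellow.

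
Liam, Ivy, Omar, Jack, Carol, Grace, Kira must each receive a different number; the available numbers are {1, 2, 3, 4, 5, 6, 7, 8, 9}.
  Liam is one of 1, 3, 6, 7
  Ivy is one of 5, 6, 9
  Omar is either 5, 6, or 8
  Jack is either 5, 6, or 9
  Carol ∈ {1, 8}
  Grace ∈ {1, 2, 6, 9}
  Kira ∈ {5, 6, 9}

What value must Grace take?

2

Ivy, Jack, Kira between them cover only {5, 6, 9} — a naked triple. Remove those values from Liam, Omar, Grace.
Omar has just one choice, so Omar = 8. Strike 8 from Carol.
That leaves Carol = 1. So Liam, Grace can't be 1.
So Grace = 2.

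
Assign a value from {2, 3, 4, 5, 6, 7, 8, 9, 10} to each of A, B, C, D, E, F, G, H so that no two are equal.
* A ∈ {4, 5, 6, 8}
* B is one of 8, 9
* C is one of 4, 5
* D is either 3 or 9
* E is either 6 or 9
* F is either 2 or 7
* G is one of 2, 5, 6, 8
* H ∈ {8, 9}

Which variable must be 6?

E

Among the 8 variables, 3 fits only D (and all 8 values in {2, 3, 4, 5, 6, 7, 8, 9} must be used), so D = 3.
The 7 still-open variables together cover exactly {2, 4, 5, 6, 7, 8, 9} — 7 values for 7 variables — and 7 appears only in F's list, so F = 7.
Among the 6 still-open variables, 2 fits only G (and all 6 values in {2, 4, 5, 6, 8, 9} must be used), so G = 2.
The 2 variables B and H are confined to {8, 9}, which locks those values in; drop them from A, E.
So 6 goes to E.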